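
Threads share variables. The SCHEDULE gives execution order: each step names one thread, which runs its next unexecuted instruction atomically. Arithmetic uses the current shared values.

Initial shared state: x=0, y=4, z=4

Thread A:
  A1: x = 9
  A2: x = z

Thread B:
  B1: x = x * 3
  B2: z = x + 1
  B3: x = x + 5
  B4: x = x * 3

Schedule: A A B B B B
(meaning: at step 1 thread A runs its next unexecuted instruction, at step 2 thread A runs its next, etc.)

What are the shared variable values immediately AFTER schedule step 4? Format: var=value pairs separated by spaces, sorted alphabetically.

Answer: x=12 y=4 z=13

Derivation:
Step 1: thread A executes A1 (x = 9). Shared: x=9 y=4 z=4. PCs: A@1 B@0
Step 2: thread A executes A2 (x = z). Shared: x=4 y=4 z=4. PCs: A@2 B@0
Step 3: thread B executes B1 (x = x * 3). Shared: x=12 y=4 z=4. PCs: A@2 B@1
Step 4: thread B executes B2 (z = x + 1). Shared: x=12 y=4 z=13. PCs: A@2 B@2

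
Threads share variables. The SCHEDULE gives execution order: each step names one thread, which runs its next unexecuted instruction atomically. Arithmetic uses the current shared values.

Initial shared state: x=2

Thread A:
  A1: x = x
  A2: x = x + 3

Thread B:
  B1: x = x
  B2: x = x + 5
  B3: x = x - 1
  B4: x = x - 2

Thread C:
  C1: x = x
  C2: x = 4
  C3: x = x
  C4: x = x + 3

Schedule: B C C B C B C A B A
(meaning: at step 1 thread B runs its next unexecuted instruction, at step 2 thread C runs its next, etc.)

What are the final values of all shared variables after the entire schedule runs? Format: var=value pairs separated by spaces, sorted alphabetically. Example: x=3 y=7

Answer: x=12

Derivation:
Step 1: thread B executes B1 (x = x). Shared: x=2. PCs: A@0 B@1 C@0
Step 2: thread C executes C1 (x = x). Shared: x=2. PCs: A@0 B@1 C@1
Step 3: thread C executes C2 (x = 4). Shared: x=4. PCs: A@0 B@1 C@2
Step 4: thread B executes B2 (x = x + 5). Shared: x=9. PCs: A@0 B@2 C@2
Step 5: thread C executes C3 (x = x). Shared: x=9. PCs: A@0 B@2 C@3
Step 6: thread B executes B3 (x = x - 1). Shared: x=8. PCs: A@0 B@3 C@3
Step 7: thread C executes C4 (x = x + 3). Shared: x=11. PCs: A@0 B@3 C@4
Step 8: thread A executes A1 (x = x). Shared: x=11. PCs: A@1 B@3 C@4
Step 9: thread B executes B4 (x = x - 2). Shared: x=9. PCs: A@1 B@4 C@4
Step 10: thread A executes A2 (x = x + 3). Shared: x=12. PCs: A@2 B@4 C@4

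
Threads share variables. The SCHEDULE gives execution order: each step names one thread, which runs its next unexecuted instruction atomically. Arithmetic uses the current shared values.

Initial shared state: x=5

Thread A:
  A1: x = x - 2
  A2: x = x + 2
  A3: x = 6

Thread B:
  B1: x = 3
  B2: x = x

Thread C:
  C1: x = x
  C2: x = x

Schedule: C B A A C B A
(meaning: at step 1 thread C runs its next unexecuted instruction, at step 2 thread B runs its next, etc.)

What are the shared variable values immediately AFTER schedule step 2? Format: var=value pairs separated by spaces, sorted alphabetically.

Step 1: thread C executes C1 (x = x). Shared: x=5. PCs: A@0 B@0 C@1
Step 2: thread B executes B1 (x = 3). Shared: x=3. PCs: A@0 B@1 C@1

Answer: x=3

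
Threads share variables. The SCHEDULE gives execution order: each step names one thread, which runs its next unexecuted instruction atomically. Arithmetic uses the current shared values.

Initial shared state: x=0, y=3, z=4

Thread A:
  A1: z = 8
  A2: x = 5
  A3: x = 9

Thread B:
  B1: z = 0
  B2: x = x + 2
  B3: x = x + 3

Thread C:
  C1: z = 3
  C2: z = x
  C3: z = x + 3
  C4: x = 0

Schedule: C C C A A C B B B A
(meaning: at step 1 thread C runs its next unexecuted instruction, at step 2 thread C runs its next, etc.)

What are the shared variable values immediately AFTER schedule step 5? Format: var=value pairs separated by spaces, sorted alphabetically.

Step 1: thread C executes C1 (z = 3). Shared: x=0 y=3 z=3. PCs: A@0 B@0 C@1
Step 2: thread C executes C2 (z = x). Shared: x=0 y=3 z=0. PCs: A@0 B@0 C@2
Step 3: thread C executes C3 (z = x + 3). Shared: x=0 y=3 z=3. PCs: A@0 B@0 C@3
Step 4: thread A executes A1 (z = 8). Shared: x=0 y=3 z=8. PCs: A@1 B@0 C@3
Step 5: thread A executes A2 (x = 5). Shared: x=5 y=3 z=8. PCs: A@2 B@0 C@3

Answer: x=5 y=3 z=8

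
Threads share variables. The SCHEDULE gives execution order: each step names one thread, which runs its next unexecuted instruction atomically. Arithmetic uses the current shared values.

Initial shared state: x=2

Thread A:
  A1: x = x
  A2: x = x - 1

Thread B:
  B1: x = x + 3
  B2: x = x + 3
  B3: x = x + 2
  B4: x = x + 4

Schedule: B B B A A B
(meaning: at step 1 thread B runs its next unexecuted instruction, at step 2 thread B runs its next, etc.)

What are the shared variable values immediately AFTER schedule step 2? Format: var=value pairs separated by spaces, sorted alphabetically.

Step 1: thread B executes B1 (x = x + 3). Shared: x=5. PCs: A@0 B@1
Step 2: thread B executes B2 (x = x + 3). Shared: x=8. PCs: A@0 B@2

Answer: x=8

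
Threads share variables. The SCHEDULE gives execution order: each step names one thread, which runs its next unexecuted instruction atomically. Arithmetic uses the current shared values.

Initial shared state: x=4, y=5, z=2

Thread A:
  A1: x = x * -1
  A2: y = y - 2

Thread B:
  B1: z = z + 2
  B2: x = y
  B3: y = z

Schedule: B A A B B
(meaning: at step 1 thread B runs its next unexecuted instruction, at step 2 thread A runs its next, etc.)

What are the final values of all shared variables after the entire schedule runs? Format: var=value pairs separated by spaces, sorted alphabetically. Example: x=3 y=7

Step 1: thread B executes B1 (z = z + 2). Shared: x=4 y=5 z=4. PCs: A@0 B@1
Step 2: thread A executes A1 (x = x * -1). Shared: x=-4 y=5 z=4. PCs: A@1 B@1
Step 3: thread A executes A2 (y = y - 2). Shared: x=-4 y=3 z=4. PCs: A@2 B@1
Step 4: thread B executes B2 (x = y). Shared: x=3 y=3 z=4. PCs: A@2 B@2
Step 5: thread B executes B3 (y = z). Shared: x=3 y=4 z=4. PCs: A@2 B@3

Answer: x=3 y=4 z=4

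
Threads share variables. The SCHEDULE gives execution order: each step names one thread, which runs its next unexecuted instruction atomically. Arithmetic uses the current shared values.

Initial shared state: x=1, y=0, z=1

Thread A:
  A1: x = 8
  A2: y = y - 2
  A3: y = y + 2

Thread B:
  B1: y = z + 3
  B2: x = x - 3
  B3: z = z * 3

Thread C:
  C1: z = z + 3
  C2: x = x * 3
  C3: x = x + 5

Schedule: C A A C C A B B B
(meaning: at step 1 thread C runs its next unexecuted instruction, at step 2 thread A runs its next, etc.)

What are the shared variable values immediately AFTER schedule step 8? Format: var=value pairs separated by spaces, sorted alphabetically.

Step 1: thread C executes C1 (z = z + 3). Shared: x=1 y=0 z=4. PCs: A@0 B@0 C@1
Step 2: thread A executes A1 (x = 8). Shared: x=8 y=0 z=4. PCs: A@1 B@0 C@1
Step 3: thread A executes A2 (y = y - 2). Shared: x=8 y=-2 z=4. PCs: A@2 B@0 C@1
Step 4: thread C executes C2 (x = x * 3). Shared: x=24 y=-2 z=4. PCs: A@2 B@0 C@2
Step 5: thread C executes C3 (x = x + 5). Shared: x=29 y=-2 z=4. PCs: A@2 B@0 C@3
Step 6: thread A executes A3 (y = y + 2). Shared: x=29 y=0 z=4. PCs: A@3 B@0 C@3
Step 7: thread B executes B1 (y = z + 3). Shared: x=29 y=7 z=4. PCs: A@3 B@1 C@3
Step 8: thread B executes B2 (x = x - 3). Shared: x=26 y=7 z=4. PCs: A@3 B@2 C@3

Answer: x=26 y=7 z=4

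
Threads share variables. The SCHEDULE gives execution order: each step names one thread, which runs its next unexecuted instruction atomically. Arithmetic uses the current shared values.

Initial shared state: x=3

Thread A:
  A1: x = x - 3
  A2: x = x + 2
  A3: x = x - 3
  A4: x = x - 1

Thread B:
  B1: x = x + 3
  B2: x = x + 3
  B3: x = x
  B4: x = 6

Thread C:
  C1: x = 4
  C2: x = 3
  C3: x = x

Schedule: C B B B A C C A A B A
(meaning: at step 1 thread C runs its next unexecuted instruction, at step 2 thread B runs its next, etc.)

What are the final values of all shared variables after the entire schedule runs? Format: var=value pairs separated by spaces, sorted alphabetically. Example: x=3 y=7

Answer: x=5

Derivation:
Step 1: thread C executes C1 (x = 4). Shared: x=4. PCs: A@0 B@0 C@1
Step 2: thread B executes B1 (x = x + 3). Shared: x=7. PCs: A@0 B@1 C@1
Step 3: thread B executes B2 (x = x + 3). Shared: x=10. PCs: A@0 B@2 C@1
Step 4: thread B executes B3 (x = x). Shared: x=10. PCs: A@0 B@3 C@1
Step 5: thread A executes A1 (x = x - 3). Shared: x=7. PCs: A@1 B@3 C@1
Step 6: thread C executes C2 (x = 3). Shared: x=3. PCs: A@1 B@3 C@2
Step 7: thread C executes C3 (x = x). Shared: x=3. PCs: A@1 B@3 C@3
Step 8: thread A executes A2 (x = x + 2). Shared: x=5. PCs: A@2 B@3 C@3
Step 9: thread A executes A3 (x = x - 3). Shared: x=2. PCs: A@3 B@3 C@3
Step 10: thread B executes B4 (x = 6). Shared: x=6. PCs: A@3 B@4 C@3
Step 11: thread A executes A4 (x = x - 1). Shared: x=5. PCs: A@4 B@4 C@3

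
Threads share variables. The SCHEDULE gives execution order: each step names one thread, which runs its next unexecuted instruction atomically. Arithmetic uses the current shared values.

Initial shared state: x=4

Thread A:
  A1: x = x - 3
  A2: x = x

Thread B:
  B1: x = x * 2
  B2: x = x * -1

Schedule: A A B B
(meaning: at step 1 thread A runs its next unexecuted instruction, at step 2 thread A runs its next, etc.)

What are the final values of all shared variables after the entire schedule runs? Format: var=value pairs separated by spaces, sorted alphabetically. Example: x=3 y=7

Step 1: thread A executes A1 (x = x - 3). Shared: x=1. PCs: A@1 B@0
Step 2: thread A executes A2 (x = x). Shared: x=1. PCs: A@2 B@0
Step 3: thread B executes B1 (x = x * 2). Shared: x=2. PCs: A@2 B@1
Step 4: thread B executes B2 (x = x * -1). Shared: x=-2. PCs: A@2 B@2

Answer: x=-2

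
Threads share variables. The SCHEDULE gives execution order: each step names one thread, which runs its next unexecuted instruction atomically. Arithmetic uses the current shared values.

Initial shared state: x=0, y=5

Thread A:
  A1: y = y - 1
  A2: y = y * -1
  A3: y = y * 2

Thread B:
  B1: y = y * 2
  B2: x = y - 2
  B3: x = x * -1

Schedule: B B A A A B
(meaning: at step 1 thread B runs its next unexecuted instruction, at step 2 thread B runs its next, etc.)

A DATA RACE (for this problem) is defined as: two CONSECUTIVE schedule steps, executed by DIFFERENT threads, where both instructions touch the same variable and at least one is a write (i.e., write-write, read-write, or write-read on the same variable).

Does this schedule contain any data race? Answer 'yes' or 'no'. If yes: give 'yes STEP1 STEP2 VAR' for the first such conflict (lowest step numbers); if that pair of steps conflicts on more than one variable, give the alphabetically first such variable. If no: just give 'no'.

Answer: yes 2 3 y

Derivation:
Steps 1,2: same thread (B). No race.
Steps 2,3: B(x = y - 2) vs A(y = y - 1). RACE on y (R-W).
Steps 3,4: same thread (A). No race.
Steps 4,5: same thread (A). No race.
Steps 5,6: A(r=y,w=y) vs B(r=x,w=x). No conflict.
First conflict at steps 2,3.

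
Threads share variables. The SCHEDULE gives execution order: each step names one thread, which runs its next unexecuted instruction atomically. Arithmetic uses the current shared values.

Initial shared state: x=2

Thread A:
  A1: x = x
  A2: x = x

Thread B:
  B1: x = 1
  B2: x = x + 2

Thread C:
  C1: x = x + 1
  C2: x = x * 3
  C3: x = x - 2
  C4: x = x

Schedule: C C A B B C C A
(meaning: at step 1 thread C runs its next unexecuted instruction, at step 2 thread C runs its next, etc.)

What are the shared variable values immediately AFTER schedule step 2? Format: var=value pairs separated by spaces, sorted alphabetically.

Step 1: thread C executes C1 (x = x + 1). Shared: x=3. PCs: A@0 B@0 C@1
Step 2: thread C executes C2 (x = x * 3). Shared: x=9. PCs: A@0 B@0 C@2

Answer: x=9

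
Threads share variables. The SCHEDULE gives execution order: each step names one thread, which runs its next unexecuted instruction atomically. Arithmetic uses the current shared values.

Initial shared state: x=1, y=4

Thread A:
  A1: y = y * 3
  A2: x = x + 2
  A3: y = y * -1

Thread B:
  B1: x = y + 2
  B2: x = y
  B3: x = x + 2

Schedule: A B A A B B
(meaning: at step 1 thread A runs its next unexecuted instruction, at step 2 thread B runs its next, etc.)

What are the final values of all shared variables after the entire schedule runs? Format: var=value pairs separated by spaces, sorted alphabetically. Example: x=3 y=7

Step 1: thread A executes A1 (y = y * 3). Shared: x=1 y=12. PCs: A@1 B@0
Step 2: thread B executes B1 (x = y + 2). Shared: x=14 y=12. PCs: A@1 B@1
Step 3: thread A executes A2 (x = x + 2). Shared: x=16 y=12. PCs: A@2 B@1
Step 4: thread A executes A3 (y = y * -1). Shared: x=16 y=-12. PCs: A@3 B@1
Step 5: thread B executes B2 (x = y). Shared: x=-12 y=-12. PCs: A@3 B@2
Step 6: thread B executes B3 (x = x + 2). Shared: x=-10 y=-12. PCs: A@3 B@3

Answer: x=-10 y=-12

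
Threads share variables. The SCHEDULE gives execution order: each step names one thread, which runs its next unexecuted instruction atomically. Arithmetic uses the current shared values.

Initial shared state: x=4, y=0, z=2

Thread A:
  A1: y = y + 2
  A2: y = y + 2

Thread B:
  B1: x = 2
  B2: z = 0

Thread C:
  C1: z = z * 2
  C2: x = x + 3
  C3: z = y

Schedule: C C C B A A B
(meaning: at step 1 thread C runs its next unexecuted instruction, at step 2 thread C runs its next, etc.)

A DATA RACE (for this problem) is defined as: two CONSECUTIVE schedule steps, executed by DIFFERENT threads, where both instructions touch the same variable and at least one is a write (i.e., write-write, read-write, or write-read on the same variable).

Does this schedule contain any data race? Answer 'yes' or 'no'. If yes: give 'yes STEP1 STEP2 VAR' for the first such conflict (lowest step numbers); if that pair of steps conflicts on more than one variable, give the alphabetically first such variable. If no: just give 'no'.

Answer: no

Derivation:
Steps 1,2: same thread (C). No race.
Steps 2,3: same thread (C). No race.
Steps 3,4: C(r=y,w=z) vs B(r=-,w=x). No conflict.
Steps 4,5: B(r=-,w=x) vs A(r=y,w=y). No conflict.
Steps 5,6: same thread (A). No race.
Steps 6,7: A(r=y,w=y) vs B(r=-,w=z). No conflict.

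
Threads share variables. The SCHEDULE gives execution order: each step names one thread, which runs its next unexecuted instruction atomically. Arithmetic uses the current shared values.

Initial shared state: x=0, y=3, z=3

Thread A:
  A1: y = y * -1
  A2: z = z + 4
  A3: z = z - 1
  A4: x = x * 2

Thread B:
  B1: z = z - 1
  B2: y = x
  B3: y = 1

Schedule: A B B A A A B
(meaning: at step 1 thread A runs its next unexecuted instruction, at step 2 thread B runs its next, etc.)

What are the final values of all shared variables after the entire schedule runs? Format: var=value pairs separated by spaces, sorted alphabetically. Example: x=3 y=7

Answer: x=0 y=1 z=5

Derivation:
Step 1: thread A executes A1 (y = y * -1). Shared: x=0 y=-3 z=3. PCs: A@1 B@0
Step 2: thread B executes B1 (z = z - 1). Shared: x=0 y=-3 z=2. PCs: A@1 B@1
Step 3: thread B executes B2 (y = x). Shared: x=0 y=0 z=2. PCs: A@1 B@2
Step 4: thread A executes A2 (z = z + 4). Shared: x=0 y=0 z=6. PCs: A@2 B@2
Step 5: thread A executes A3 (z = z - 1). Shared: x=0 y=0 z=5. PCs: A@3 B@2
Step 6: thread A executes A4 (x = x * 2). Shared: x=0 y=0 z=5. PCs: A@4 B@2
Step 7: thread B executes B3 (y = 1). Shared: x=0 y=1 z=5. PCs: A@4 B@3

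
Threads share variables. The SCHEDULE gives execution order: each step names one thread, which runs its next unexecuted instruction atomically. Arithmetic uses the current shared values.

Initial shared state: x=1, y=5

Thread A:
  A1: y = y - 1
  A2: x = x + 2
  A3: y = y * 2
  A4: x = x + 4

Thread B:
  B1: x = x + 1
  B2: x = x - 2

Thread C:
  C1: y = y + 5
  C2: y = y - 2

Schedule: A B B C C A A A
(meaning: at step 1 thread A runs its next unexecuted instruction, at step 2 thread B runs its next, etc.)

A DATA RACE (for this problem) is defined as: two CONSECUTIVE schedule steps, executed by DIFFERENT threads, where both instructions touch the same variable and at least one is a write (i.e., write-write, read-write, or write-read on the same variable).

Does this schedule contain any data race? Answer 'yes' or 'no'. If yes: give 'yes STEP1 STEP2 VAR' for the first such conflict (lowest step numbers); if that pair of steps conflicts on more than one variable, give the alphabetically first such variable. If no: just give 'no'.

Steps 1,2: A(r=y,w=y) vs B(r=x,w=x). No conflict.
Steps 2,3: same thread (B). No race.
Steps 3,4: B(r=x,w=x) vs C(r=y,w=y). No conflict.
Steps 4,5: same thread (C). No race.
Steps 5,6: C(r=y,w=y) vs A(r=x,w=x). No conflict.
Steps 6,7: same thread (A). No race.
Steps 7,8: same thread (A). No race.

Answer: no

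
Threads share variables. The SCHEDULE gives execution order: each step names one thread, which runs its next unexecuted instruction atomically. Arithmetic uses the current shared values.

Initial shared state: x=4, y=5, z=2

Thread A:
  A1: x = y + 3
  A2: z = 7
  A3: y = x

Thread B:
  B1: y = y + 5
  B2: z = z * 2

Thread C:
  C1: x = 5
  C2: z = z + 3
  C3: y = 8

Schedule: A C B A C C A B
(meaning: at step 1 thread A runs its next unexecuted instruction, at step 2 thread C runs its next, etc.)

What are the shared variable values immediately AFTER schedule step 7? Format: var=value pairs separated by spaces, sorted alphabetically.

Answer: x=5 y=5 z=10

Derivation:
Step 1: thread A executes A1 (x = y + 3). Shared: x=8 y=5 z=2. PCs: A@1 B@0 C@0
Step 2: thread C executes C1 (x = 5). Shared: x=5 y=5 z=2. PCs: A@1 B@0 C@1
Step 3: thread B executes B1 (y = y + 5). Shared: x=5 y=10 z=2. PCs: A@1 B@1 C@1
Step 4: thread A executes A2 (z = 7). Shared: x=5 y=10 z=7. PCs: A@2 B@1 C@1
Step 5: thread C executes C2 (z = z + 3). Shared: x=5 y=10 z=10. PCs: A@2 B@1 C@2
Step 6: thread C executes C3 (y = 8). Shared: x=5 y=8 z=10. PCs: A@2 B@1 C@3
Step 7: thread A executes A3 (y = x). Shared: x=5 y=5 z=10. PCs: A@3 B@1 C@3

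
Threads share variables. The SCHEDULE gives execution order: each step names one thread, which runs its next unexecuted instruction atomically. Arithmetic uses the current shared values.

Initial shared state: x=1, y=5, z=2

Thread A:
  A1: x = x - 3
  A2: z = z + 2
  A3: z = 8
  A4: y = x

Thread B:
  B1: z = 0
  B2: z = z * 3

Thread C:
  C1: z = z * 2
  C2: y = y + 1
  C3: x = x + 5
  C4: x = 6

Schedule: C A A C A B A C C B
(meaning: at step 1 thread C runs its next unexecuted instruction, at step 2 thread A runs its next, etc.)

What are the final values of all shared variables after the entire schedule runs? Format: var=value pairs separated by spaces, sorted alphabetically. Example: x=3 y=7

Step 1: thread C executes C1 (z = z * 2). Shared: x=1 y=5 z=4. PCs: A@0 B@0 C@1
Step 2: thread A executes A1 (x = x - 3). Shared: x=-2 y=5 z=4. PCs: A@1 B@0 C@1
Step 3: thread A executes A2 (z = z + 2). Shared: x=-2 y=5 z=6. PCs: A@2 B@0 C@1
Step 4: thread C executes C2 (y = y + 1). Shared: x=-2 y=6 z=6. PCs: A@2 B@0 C@2
Step 5: thread A executes A3 (z = 8). Shared: x=-2 y=6 z=8. PCs: A@3 B@0 C@2
Step 6: thread B executes B1 (z = 0). Shared: x=-2 y=6 z=0. PCs: A@3 B@1 C@2
Step 7: thread A executes A4 (y = x). Shared: x=-2 y=-2 z=0. PCs: A@4 B@1 C@2
Step 8: thread C executes C3 (x = x + 5). Shared: x=3 y=-2 z=0. PCs: A@4 B@1 C@3
Step 9: thread C executes C4 (x = 6). Shared: x=6 y=-2 z=0. PCs: A@4 B@1 C@4
Step 10: thread B executes B2 (z = z * 3). Shared: x=6 y=-2 z=0. PCs: A@4 B@2 C@4

Answer: x=6 y=-2 z=0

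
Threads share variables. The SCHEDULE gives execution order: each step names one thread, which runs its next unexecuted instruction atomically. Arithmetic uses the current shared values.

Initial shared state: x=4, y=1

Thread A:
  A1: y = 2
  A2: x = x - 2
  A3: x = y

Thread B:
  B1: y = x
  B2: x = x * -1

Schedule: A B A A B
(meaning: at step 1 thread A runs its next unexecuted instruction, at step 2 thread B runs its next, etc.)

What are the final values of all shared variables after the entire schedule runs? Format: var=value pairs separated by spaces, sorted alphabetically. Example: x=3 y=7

Step 1: thread A executes A1 (y = 2). Shared: x=4 y=2. PCs: A@1 B@0
Step 2: thread B executes B1 (y = x). Shared: x=4 y=4. PCs: A@1 B@1
Step 3: thread A executes A2 (x = x - 2). Shared: x=2 y=4. PCs: A@2 B@1
Step 4: thread A executes A3 (x = y). Shared: x=4 y=4. PCs: A@3 B@1
Step 5: thread B executes B2 (x = x * -1). Shared: x=-4 y=4. PCs: A@3 B@2

Answer: x=-4 y=4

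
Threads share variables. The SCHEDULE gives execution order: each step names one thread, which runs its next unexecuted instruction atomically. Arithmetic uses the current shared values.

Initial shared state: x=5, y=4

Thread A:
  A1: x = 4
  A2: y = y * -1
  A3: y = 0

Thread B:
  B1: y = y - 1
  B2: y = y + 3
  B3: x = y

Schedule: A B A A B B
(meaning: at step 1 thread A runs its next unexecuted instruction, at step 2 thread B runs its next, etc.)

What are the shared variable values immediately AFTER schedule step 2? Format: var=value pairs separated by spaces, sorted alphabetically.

Answer: x=4 y=3

Derivation:
Step 1: thread A executes A1 (x = 4). Shared: x=4 y=4. PCs: A@1 B@0
Step 2: thread B executes B1 (y = y - 1). Shared: x=4 y=3. PCs: A@1 B@1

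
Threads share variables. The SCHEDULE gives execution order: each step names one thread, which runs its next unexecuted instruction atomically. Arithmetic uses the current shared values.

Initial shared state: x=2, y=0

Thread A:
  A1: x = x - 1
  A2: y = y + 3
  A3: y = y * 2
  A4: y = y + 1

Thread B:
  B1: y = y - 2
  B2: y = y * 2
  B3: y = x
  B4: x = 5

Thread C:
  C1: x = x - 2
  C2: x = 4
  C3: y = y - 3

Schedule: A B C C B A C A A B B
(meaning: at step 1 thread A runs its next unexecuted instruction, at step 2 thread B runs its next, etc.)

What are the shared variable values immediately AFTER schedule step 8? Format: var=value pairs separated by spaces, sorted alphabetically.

Step 1: thread A executes A1 (x = x - 1). Shared: x=1 y=0. PCs: A@1 B@0 C@0
Step 2: thread B executes B1 (y = y - 2). Shared: x=1 y=-2. PCs: A@1 B@1 C@0
Step 3: thread C executes C1 (x = x - 2). Shared: x=-1 y=-2. PCs: A@1 B@1 C@1
Step 4: thread C executes C2 (x = 4). Shared: x=4 y=-2. PCs: A@1 B@1 C@2
Step 5: thread B executes B2 (y = y * 2). Shared: x=4 y=-4. PCs: A@1 B@2 C@2
Step 6: thread A executes A2 (y = y + 3). Shared: x=4 y=-1. PCs: A@2 B@2 C@2
Step 7: thread C executes C3 (y = y - 3). Shared: x=4 y=-4. PCs: A@2 B@2 C@3
Step 8: thread A executes A3 (y = y * 2). Shared: x=4 y=-8. PCs: A@3 B@2 C@3

Answer: x=4 y=-8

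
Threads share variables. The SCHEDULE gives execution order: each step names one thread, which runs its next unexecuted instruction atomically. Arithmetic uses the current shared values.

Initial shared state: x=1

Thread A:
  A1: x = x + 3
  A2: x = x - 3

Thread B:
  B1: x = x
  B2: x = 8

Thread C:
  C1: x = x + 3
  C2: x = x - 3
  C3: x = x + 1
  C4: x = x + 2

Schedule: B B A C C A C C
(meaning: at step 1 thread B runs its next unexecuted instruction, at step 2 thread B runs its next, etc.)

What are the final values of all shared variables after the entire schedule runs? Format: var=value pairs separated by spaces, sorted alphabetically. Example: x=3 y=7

Answer: x=11

Derivation:
Step 1: thread B executes B1 (x = x). Shared: x=1. PCs: A@0 B@1 C@0
Step 2: thread B executes B2 (x = 8). Shared: x=8. PCs: A@0 B@2 C@0
Step 3: thread A executes A1 (x = x + 3). Shared: x=11. PCs: A@1 B@2 C@0
Step 4: thread C executes C1 (x = x + 3). Shared: x=14. PCs: A@1 B@2 C@1
Step 5: thread C executes C2 (x = x - 3). Shared: x=11. PCs: A@1 B@2 C@2
Step 6: thread A executes A2 (x = x - 3). Shared: x=8. PCs: A@2 B@2 C@2
Step 7: thread C executes C3 (x = x + 1). Shared: x=9. PCs: A@2 B@2 C@3
Step 8: thread C executes C4 (x = x + 2). Shared: x=11. PCs: A@2 B@2 C@4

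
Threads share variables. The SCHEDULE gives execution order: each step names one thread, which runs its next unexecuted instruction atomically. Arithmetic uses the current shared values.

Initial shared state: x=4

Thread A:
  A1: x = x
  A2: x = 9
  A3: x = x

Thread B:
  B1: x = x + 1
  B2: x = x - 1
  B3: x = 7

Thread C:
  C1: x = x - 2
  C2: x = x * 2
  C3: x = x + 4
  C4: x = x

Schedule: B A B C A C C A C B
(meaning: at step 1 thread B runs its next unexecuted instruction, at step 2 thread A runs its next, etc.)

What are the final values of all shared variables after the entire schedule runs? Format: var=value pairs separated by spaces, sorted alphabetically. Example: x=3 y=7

Step 1: thread B executes B1 (x = x + 1). Shared: x=5. PCs: A@0 B@1 C@0
Step 2: thread A executes A1 (x = x). Shared: x=5. PCs: A@1 B@1 C@0
Step 3: thread B executes B2 (x = x - 1). Shared: x=4. PCs: A@1 B@2 C@0
Step 4: thread C executes C1 (x = x - 2). Shared: x=2. PCs: A@1 B@2 C@1
Step 5: thread A executes A2 (x = 9). Shared: x=9. PCs: A@2 B@2 C@1
Step 6: thread C executes C2 (x = x * 2). Shared: x=18. PCs: A@2 B@2 C@2
Step 7: thread C executes C3 (x = x + 4). Shared: x=22. PCs: A@2 B@2 C@3
Step 8: thread A executes A3 (x = x). Shared: x=22. PCs: A@3 B@2 C@3
Step 9: thread C executes C4 (x = x). Shared: x=22. PCs: A@3 B@2 C@4
Step 10: thread B executes B3 (x = 7). Shared: x=7. PCs: A@3 B@3 C@4

Answer: x=7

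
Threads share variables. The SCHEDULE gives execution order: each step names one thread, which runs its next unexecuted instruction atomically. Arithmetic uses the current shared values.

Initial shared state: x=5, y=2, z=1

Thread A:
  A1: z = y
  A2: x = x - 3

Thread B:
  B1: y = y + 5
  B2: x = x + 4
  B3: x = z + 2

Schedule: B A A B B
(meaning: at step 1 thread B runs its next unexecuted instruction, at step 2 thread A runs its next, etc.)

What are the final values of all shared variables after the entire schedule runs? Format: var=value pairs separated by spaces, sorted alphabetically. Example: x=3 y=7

Answer: x=9 y=7 z=7

Derivation:
Step 1: thread B executes B1 (y = y + 5). Shared: x=5 y=7 z=1. PCs: A@0 B@1
Step 2: thread A executes A1 (z = y). Shared: x=5 y=7 z=7. PCs: A@1 B@1
Step 3: thread A executes A2 (x = x - 3). Shared: x=2 y=7 z=7. PCs: A@2 B@1
Step 4: thread B executes B2 (x = x + 4). Shared: x=6 y=7 z=7. PCs: A@2 B@2
Step 5: thread B executes B3 (x = z + 2). Shared: x=9 y=7 z=7. PCs: A@2 B@3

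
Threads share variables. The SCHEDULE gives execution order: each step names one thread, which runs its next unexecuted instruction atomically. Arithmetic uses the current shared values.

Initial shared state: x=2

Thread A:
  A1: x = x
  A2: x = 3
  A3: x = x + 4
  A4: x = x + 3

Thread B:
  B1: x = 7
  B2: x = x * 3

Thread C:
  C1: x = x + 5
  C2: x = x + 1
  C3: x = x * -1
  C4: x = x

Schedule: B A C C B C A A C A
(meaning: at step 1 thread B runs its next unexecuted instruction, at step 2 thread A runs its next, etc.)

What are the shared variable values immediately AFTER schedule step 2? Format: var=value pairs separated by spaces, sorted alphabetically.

Step 1: thread B executes B1 (x = 7). Shared: x=7. PCs: A@0 B@1 C@0
Step 2: thread A executes A1 (x = x). Shared: x=7. PCs: A@1 B@1 C@0

Answer: x=7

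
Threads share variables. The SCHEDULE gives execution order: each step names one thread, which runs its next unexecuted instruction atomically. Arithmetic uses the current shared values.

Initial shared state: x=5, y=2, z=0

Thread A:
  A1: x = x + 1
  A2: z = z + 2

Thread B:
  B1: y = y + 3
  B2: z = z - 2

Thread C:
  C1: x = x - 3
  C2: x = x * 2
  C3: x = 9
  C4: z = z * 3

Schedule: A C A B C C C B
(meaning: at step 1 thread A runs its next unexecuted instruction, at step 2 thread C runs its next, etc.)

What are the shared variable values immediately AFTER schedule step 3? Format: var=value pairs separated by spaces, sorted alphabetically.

Step 1: thread A executes A1 (x = x + 1). Shared: x=6 y=2 z=0. PCs: A@1 B@0 C@0
Step 2: thread C executes C1 (x = x - 3). Shared: x=3 y=2 z=0. PCs: A@1 B@0 C@1
Step 3: thread A executes A2 (z = z + 2). Shared: x=3 y=2 z=2. PCs: A@2 B@0 C@1

Answer: x=3 y=2 z=2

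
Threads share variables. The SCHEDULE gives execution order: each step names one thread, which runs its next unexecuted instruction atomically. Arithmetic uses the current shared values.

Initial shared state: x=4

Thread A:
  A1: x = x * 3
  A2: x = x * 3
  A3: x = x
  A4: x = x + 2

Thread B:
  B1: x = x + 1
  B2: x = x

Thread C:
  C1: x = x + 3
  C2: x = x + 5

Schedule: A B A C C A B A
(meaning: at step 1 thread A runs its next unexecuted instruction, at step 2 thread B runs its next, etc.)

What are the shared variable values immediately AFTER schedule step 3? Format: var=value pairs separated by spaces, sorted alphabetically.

Answer: x=39

Derivation:
Step 1: thread A executes A1 (x = x * 3). Shared: x=12. PCs: A@1 B@0 C@0
Step 2: thread B executes B1 (x = x + 1). Shared: x=13. PCs: A@1 B@1 C@0
Step 3: thread A executes A2 (x = x * 3). Shared: x=39. PCs: A@2 B@1 C@0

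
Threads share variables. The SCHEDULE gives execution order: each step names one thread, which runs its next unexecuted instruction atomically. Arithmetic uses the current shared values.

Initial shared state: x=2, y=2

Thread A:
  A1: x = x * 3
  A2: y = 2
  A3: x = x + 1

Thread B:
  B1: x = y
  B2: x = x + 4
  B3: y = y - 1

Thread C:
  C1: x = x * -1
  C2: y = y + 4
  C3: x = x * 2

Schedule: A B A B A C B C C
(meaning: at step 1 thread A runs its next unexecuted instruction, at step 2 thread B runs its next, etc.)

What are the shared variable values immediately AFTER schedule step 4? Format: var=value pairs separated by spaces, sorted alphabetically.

Step 1: thread A executes A1 (x = x * 3). Shared: x=6 y=2. PCs: A@1 B@0 C@0
Step 2: thread B executes B1 (x = y). Shared: x=2 y=2. PCs: A@1 B@1 C@0
Step 3: thread A executes A2 (y = 2). Shared: x=2 y=2. PCs: A@2 B@1 C@0
Step 4: thread B executes B2 (x = x + 4). Shared: x=6 y=2. PCs: A@2 B@2 C@0

Answer: x=6 y=2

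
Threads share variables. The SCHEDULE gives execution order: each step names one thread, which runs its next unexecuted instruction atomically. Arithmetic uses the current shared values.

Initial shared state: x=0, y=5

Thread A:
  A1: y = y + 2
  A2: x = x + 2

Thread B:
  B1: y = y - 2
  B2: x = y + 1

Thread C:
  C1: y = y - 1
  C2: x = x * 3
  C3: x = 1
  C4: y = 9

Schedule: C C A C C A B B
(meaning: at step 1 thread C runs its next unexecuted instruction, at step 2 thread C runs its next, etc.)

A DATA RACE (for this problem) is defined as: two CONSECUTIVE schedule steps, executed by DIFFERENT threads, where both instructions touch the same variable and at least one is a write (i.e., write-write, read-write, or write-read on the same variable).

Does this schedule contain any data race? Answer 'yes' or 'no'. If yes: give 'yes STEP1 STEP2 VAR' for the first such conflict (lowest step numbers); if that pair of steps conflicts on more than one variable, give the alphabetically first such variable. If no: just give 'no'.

Steps 1,2: same thread (C). No race.
Steps 2,3: C(r=x,w=x) vs A(r=y,w=y). No conflict.
Steps 3,4: A(r=y,w=y) vs C(r=-,w=x). No conflict.
Steps 4,5: same thread (C). No race.
Steps 5,6: C(r=-,w=y) vs A(r=x,w=x). No conflict.
Steps 6,7: A(r=x,w=x) vs B(r=y,w=y). No conflict.
Steps 7,8: same thread (B). No race.

Answer: no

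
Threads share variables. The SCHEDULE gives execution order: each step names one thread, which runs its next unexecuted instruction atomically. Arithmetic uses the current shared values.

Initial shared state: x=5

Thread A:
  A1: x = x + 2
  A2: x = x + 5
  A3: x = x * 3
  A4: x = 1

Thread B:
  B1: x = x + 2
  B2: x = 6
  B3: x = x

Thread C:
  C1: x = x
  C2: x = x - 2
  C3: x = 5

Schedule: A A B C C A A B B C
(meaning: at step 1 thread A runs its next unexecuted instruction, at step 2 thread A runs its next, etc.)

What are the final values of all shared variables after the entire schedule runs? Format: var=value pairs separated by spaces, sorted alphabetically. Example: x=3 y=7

Step 1: thread A executes A1 (x = x + 2). Shared: x=7. PCs: A@1 B@0 C@0
Step 2: thread A executes A2 (x = x + 5). Shared: x=12. PCs: A@2 B@0 C@0
Step 3: thread B executes B1 (x = x + 2). Shared: x=14. PCs: A@2 B@1 C@0
Step 4: thread C executes C1 (x = x). Shared: x=14. PCs: A@2 B@1 C@1
Step 5: thread C executes C2 (x = x - 2). Shared: x=12. PCs: A@2 B@1 C@2
Step 6: thread A executes A3 (x = x * 3). Shared: x=36. PCs: A@3 B@1 C@2
Step 7: thread A executes A4 (x = 1). Shared: x=1. PCs: A@4 B@1 C@2
Step 8: thread B executes B2 (x = 6). Shared: x=6. PCs: A@4 B@2 C@2
Step 9: thread B executes B3 (x = x). Shared: x=6. PCs: A@4 B@3 C@2
Step 10: thread C executes C3 (x = 5). Shared: x=5. PCs: A@4 B@3 C@3

Answer: x=5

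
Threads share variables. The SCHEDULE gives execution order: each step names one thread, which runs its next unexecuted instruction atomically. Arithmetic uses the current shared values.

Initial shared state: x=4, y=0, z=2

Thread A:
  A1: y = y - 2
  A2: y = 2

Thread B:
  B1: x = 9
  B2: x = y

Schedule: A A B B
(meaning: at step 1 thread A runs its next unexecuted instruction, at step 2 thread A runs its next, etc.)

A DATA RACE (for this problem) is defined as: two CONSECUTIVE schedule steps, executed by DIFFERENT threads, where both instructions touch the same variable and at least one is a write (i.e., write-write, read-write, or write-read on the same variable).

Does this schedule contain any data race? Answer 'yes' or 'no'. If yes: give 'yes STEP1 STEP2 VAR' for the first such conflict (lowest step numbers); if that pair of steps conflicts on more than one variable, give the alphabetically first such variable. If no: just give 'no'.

Steps 1,2: same thread (A). No race.
Steps 2,3: A(r=-,w=y) vs B(r=-,w=x). No conflict.
Steps 3,4: same thread (B). No race.

Answer: no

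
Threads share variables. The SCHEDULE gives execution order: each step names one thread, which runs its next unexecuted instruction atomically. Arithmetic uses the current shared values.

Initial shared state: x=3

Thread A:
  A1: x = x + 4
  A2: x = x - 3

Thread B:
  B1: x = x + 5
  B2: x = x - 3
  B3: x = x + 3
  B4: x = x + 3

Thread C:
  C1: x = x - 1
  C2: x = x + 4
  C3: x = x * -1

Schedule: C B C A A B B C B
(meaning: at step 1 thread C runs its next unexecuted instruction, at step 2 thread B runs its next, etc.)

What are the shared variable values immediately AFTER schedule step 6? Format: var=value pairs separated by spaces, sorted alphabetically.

Step 1: thread C executes C1 (x = x - 1). Shared: x=2. PCs: A@0 B@0 C@1
Step 2: thread B executes B1 (x = x + 5). Shared: x=7. PCs: A@0 B@1 C@1
Step 3: thread C executes C2 (x = x + 4). Shared: x=11. PCs: A@0 B@1 C@2
Step 4: thread A executes A1 (x = x + 4). Shared: x=15. PCs: A@1 B@1 C@2
Step 5: thread A executes A2 (x = x - 3). Shared: x=12. PCs: A@2 B@1 C@2
Step 6: thread B executes B2 (x = x - 3). Shared: x=9. PCs: A@2 B@2 C@2

Answer: x=9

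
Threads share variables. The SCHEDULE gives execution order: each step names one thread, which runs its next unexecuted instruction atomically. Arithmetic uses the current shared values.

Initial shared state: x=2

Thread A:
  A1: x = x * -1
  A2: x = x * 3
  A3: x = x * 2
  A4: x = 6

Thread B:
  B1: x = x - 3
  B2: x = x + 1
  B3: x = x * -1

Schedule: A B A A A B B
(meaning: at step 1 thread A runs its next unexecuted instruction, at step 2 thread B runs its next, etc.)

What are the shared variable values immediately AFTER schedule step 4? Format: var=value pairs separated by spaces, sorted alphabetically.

Answer: x=-30

Derivation:
Step 1: thread A executes A1 (x = x * -1). Shared: x=-2. PCs: A@1 B@0
Step 2: thread B executes B1 (x = x - 3). Shared: x=-5. PCs: A@1 B@1
Step 3: thread A executes A2 (x = x * 3). Shared: x=-15. PCs: A@2 B@1
Step 4: thread A executes A3 (x = x * 2). Shared: x=-30. PCs: A@3 B@1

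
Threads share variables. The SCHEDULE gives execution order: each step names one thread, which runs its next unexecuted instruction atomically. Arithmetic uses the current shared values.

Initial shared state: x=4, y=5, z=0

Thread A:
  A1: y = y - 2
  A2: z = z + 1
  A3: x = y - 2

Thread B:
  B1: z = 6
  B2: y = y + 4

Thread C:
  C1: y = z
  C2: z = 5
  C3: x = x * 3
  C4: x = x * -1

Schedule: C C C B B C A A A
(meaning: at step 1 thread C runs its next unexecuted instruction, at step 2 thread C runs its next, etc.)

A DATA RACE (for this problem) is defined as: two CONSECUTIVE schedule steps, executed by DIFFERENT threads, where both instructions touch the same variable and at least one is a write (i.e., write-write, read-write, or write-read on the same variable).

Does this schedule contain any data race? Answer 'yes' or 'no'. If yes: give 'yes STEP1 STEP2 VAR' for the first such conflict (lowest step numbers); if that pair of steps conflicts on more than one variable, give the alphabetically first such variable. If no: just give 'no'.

Answer: no

Derivation:
Steps 1,2: same thread (C). No race.
Steps 2,3: same thread (C). No race.
Steps 3,4: C(r=x,w=x) vs B(r=-,w=z). No conflict.
Steps 4,5: same thread (B). No race.
Steps 5,6: B(r=y,w=y) vs C(r=x,w=x). No conflict.
Steps 6,7: C(r=x,w=x) vs A(r=y,w=y). No conflict.
Steps 7,8: same thread (A). No race.
Steps 8,9: same thread (A). No race.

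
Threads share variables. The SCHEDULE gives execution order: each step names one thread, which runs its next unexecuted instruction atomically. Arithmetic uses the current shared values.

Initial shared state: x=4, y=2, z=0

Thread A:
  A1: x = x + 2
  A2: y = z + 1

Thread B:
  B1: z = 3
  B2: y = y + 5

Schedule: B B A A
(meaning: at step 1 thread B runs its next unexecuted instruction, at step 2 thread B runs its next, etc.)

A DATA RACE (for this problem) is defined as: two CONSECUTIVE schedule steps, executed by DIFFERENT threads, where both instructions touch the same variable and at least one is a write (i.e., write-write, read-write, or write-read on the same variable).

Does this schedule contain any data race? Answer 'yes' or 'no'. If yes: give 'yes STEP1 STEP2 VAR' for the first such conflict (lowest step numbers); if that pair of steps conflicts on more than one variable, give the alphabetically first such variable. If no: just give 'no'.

Steps 1,2: same thread (B). No race.
Steps 2,3: B(r=y,w=y) vs A(r=x,w=x). No conflict.
Steps 3,4: same thread (A). No race.

Answer: no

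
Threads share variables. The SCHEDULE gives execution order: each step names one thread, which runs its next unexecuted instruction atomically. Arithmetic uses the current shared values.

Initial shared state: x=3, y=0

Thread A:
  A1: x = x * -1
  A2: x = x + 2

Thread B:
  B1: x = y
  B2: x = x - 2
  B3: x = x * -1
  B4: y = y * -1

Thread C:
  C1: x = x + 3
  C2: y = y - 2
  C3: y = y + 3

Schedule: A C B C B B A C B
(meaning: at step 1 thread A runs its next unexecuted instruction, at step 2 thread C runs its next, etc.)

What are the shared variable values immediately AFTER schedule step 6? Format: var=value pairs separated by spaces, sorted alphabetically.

Step 1: thread A executes A1 (x = x * -1). Shared: x=-3 y=0. PCs: A@1 B@0 C@0
Step 2: thread C executes C1 (x = x + 3). Shared: x=0 y=0. PCs: A@1 B@0 C@1
Step 3: thread B executes B1 (x = y). Shared: x=0 y=0. PCs: A@1 B@1 C@1
Step 4: thread C executes C2 (y = y - 2). Shared: x=0 y=-2. PCs: A@1 B@1 C@2
Step 5: thread B executes B2 (x = x - 2). Shared: x=-2 y=-2. PCs: A@1 B@2 C@2
Step 6: thread B executes B3 (x = x * -1). Shared: x=2 y=-2. PCs: A@1 B@3 C@2

Answer: x=2 y=-2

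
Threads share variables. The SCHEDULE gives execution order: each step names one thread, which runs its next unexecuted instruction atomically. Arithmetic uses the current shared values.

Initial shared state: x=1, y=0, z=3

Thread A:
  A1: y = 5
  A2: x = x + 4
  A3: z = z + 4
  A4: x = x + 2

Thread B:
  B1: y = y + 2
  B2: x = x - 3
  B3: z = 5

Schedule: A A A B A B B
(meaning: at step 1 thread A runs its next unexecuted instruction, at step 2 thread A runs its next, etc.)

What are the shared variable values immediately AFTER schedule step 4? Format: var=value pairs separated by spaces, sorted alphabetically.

Step 1: thread A executes A1 (y = 5). Shared: x=1 y=5 z=3. PCs: A@1 B@0
Step 2: thread A executes A2 (x = x + 4). Shared: x=5 y=5 z=3. PCs: A@2 B@0
Step 3: thread A executes A3 (z = z + 4). Shared: x=5 y=5 z=7. PCs: A@3 B@0
Step 4: thread B executes B1 (y = y + 2). Shared: x=5 y=7 z=7. PCs: A@3 B@1

Answer: x=5 y=7 z=7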